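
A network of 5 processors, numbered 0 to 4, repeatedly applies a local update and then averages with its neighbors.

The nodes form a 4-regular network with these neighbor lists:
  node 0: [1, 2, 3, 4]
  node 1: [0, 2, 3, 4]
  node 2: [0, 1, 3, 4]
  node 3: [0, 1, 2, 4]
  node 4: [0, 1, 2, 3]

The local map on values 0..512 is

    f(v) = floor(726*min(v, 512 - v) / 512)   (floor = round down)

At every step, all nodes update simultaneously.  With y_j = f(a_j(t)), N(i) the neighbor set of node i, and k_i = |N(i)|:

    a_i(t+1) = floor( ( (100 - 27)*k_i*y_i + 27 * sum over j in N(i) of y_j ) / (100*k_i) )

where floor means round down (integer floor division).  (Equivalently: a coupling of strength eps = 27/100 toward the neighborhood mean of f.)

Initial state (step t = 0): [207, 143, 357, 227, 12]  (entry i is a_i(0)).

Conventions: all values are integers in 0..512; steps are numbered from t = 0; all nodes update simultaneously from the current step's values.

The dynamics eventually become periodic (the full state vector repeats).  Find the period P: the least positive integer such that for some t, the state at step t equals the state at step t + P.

Simulating step by step:
t=0: [207, 143, 357, 227, 12]
t=1: [265, 204, 216, 283, 82]
t=2: [325, 284, 296, 308, 170]
t=3: [271, 310, 298, 287, 255]
t=4: [334, 298, 309, 320, 347]
t=5: [257, 291, 281, 271, 245]
t=6: [353, 321, 330, 339, 343]
t=7: [232, 262, 254, 245, 241]
t=8: [334, 351, 355, 346, 342]
t=9: [246, 230, 226, 235, 239]
t=10: [342, 328, 324, 333, 336]
t=11: [245, 257, 261, 253, 250]
t=12: [349, 358, 355, 356, 354]
t=13: [228, 219, 222, 221, 223]
t=14: [320, 311, 314, 313, 315]
t=15: [274, 283, 279, 281, 279]
t=16: [334, 325, 329, 327, 329]
t=17: [254, 263, 259, 261, 259]
t=18: [358, 354, 357, 355, 357]
t=19: [218, 222, 219, 221, 219]
t=20: [309, 313, 310, 312, 310]
t=21: [286, 282, 285, 283, 285]
t=22: [320, 324, 321, 323, 321]
t=23: [270, 267, 269, 267, 269]
t=24: [343, 346, 344, 346, 344]
t=25: [238, 235, 237, 235, 237]
t=26: [336, 333, 335, 333, 335]
t=27: [249, 252, 250, 252, 250]
t=28: [353, 356, 354, 356, 354]
t=29: [224, 221, 223, 221, 223]
t=30: [316, 313, 315, 313, 315]
t=31: [277, 281, 279, 281, 279]
t=32: [331, 327, 329, 327, 329]
t=33: [257, 261, 259, 261, 259]
t=34: [359, 355, 357, 355, 357]
t=35: [217, 221, 219, 221, 219]
t=36: [308, 312, 310, 312, 310]
t=37: [287, 283, 285, 283, 285]
t=38: [319, 323, 321, 323, 321]
t=39: [271, 267, 269, 267, 269]
t=40: [342, 346, 344, 346, 344]
t=41: [239, 235, 237, 235, 237]
t=42: [337, 333, 335, 333, 335]
t=43: [248, 252, 250, 252, 250]
t=44: [352, 356, 354, 356, 354]
t=45: [225, 221, 223, 221, 223]
t=46: [317, 313, 315, 313, 315]
t=47: [277, 281, 279, 281, 279]

Answer: 16
Key observation: The state at step 31, [277, 281, 279, 281, 279], reappears at step 47 — and no state repeats earlier — so the cycle the system enters has period 16.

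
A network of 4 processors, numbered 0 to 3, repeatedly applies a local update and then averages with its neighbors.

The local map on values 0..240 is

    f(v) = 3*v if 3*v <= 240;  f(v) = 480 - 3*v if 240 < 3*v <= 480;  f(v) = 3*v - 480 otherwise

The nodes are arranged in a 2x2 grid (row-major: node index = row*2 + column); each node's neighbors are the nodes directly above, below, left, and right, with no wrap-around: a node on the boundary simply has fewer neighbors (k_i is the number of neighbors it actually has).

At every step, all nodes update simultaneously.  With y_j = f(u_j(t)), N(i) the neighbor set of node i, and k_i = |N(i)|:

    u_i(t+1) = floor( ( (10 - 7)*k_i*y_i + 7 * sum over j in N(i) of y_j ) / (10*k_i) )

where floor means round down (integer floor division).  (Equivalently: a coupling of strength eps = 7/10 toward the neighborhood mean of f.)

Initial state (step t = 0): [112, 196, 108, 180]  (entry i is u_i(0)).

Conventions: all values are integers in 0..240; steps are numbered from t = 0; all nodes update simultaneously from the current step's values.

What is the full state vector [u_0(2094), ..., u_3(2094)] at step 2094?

Simulating step by step:
t=0: [112, 196, 108, 180]
t=1: [135, 103, 118, 110]
t=2: [126, 130, 116, 148]
t=3: [108, 75, 87, 88]
t=4: [202, 197, 195, 220]
t=5: [113, 140, 138, 129]
t=6: [86, 99, 101, 72]
t=7: [192, 208, 206, 190]
t=8: [127, 108, 106, 125]
t=9: [141, 118, 120, 142]
t=10: [103, 76, 74, 102]
t=11: [208, 189, 187, 209]
t=12: [102, 127, 126, 102]
t=13: [122, 151, 152, 122]
t=14: [52, 87, 87, 52]
t=15: [200, 174, 174, 200]
t=16: [65, 96, 96, 65]
t=17: [192, 194, 194, 192]
t=18: [100, 97, 97, 100]
t=19: [186, 182, 182, 186]
t=20: [69, 74, 74, 69]
t=21: [217, 211, 211, 217]
t=22: [158, 165, 165, 158]
t=23: [12, 8, 8, 12]
t=24: [27, 32, 32, 27]
t=25: [91, 85, 85, 91]
t=26: [219, 212, 212, 219]
t=27: [162, 170, 170, 162]
t=28: [22, 13, 13, 22]
t=29: [47, 57, 57, 47]
t=30: [162, 150, 150, 162]
t=31: [22, 13, 13, 22]

Answer: [162, 150, 150, 162]
Key observation: The state at step 28, [22, 13, 13, 22], reappears at step 31: the system is in a cycle of period 3 from step 28 on.  Therefore the state at step 2094 equals the state at step 28 + ((2094 - 28) mod 3) = 30, which is [162, 150, 150, 162].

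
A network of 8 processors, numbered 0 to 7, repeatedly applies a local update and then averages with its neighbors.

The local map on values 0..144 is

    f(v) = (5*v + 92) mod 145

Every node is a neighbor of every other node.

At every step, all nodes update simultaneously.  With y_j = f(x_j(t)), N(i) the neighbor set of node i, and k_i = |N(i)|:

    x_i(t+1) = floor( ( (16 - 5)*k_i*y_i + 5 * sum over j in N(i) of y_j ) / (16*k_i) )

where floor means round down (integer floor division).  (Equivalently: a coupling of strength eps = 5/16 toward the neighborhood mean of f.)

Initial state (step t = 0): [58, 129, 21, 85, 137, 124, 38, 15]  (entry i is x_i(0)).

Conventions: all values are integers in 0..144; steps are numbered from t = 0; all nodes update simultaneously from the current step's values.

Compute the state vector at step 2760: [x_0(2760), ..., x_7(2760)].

Simulating step by step:
t=0: [58, 129, 21, 85, 137, 124, 38, 15]
t=1: [85, 33, 59, 78, 59, 110, 114, 40]
t=2: [78, 97, 88, 56, 88, 65, 78, 27]
t=3: [62, 123, 94, 84, 94, 113, 62, 84]
t=4: [109, 118, 118, 86, 118, 86, 109, 86]
t=5: [67, 95, 95, 86, 95, 86, 67, 86]
t=6: [129, 126, 126, 97, 126, 97, 129, 97]
t=7: [46, 130, 130, 130, 130, 130, 46, 130]
t=8: [27, 18, 18, 18, 18, 18, 27, 18]
t=9: [69, 41, 41, 41, 41, 41, 69, 41]
t=10: [3, 6, 6, 6, 6, 6, 3, 6]
t=11: [111, 120, 120, 120, 120, 120, 111, 120]
t=12: [79, 107, 107, 107, 107, 107, 79, 107]
t=13: [50, 47, 47, 47, 47, 47, 50, 47]
t=14: [47, 38, 38, 38, 38, 38, 47, 38]
t=15: [63, 128, 128, 128, 128, 128, 63, 128]
t=16: [87, 16, 16, 16, 16, 16, 87, 16]
t=17: [74, 32, 32, 32, 32, 32, 74, 32]
t=18: [48, 99, 99, 99, 99, 99, 48, 99]
t=19: [32, 10, 10, 10, 10, 10, 32, 10]
t=20: [116, 138, 138, 138, 138, 138, 116, 138]
t=21: [82, 60, 60, 60, 60, 60, 82, 60]
t=22: [76, 98, 98, 98, 98, 98, 76, 98]
t=23: [27, 5, 5, 5, 5, 5, 27, 5]
t=24: [91, 113, 113, 113, 113, 113, 91, 113]
t=25: [102, 80, 80, 80, 80, 80, 102, 80]
t=26: [31, 53, 53, 53, 53, 53, 31, 53]
t=27: [92, 70, 70, 70, 70, 70, 92, 70]
t=28: [87, 16, 16, 16, 16, 16, 87, 16]

Answer: [91, 113, 113, 113, 113, 113, 91, 113]
Key observation: The state at step 16, [87, 16, 16, 16, 16, 16, 87, 16], reappears at step 28: the system is in a cycle of period 12 from step 16 on.  Therefore the state at step 2760 equals the state at step 16 + ((2760 - 16) mod 12) = 24, which is [91, 113, 113, 113, 113, 113, 91, 113].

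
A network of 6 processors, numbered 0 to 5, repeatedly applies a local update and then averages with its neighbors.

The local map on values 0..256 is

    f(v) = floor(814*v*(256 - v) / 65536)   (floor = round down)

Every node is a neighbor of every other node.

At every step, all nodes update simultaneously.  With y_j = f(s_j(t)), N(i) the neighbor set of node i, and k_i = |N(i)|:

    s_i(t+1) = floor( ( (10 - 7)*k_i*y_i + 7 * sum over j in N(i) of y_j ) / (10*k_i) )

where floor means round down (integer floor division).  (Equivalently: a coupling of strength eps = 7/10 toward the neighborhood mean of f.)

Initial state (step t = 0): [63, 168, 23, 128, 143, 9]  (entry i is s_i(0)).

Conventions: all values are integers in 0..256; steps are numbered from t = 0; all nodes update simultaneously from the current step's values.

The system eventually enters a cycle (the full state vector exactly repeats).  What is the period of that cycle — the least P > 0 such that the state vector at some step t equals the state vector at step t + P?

Answer: 2
Key observation: The state at step 6, [202, 202, 202, 202, 202, 202], reappears at step 8 — and no state repeats earlier — so the cycle the system enters has period 2.

Derivation:
t=0: [63, 168, 23, 128, 143, 9]
t=1: [140, 145, 126, 148, 148, 120]
t=2: [200, 199, 200, 199, 199, 200]
t=3: [139, 139, 139, 139, 139, 139]
t=4: [201, 201, 201, 201, 201, 201]
t=5: [137, 137, 137, 137, 137, 137]
t=6: [202, 202, 202, 202, 202, 202]
t=7: [135, 135, 135, 135, 135, 135]
t=8: [202, 202, 202, 202, 202, 202]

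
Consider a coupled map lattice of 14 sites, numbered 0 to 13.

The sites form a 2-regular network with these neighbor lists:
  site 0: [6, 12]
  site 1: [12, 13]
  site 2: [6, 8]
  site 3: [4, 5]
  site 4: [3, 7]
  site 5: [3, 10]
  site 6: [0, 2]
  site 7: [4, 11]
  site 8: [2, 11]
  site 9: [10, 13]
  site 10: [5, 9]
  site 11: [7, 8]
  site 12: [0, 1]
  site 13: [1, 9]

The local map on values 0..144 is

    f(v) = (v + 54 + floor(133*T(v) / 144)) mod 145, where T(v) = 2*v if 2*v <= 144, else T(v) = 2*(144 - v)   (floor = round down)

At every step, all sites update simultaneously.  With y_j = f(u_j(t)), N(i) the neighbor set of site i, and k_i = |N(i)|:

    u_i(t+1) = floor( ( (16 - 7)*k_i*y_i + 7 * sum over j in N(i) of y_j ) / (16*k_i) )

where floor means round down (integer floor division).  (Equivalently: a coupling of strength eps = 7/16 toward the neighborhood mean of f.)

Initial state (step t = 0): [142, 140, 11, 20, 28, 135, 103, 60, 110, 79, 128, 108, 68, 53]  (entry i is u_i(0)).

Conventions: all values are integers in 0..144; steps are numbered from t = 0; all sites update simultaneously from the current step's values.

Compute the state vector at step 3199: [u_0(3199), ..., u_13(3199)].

Answer: [92, 92, 92, 93, 94, 93, 92, 93, 92, 92, 92, 93, 92, 92]
Key observation: The state at step 10, [97, 97, 97, 95, 95, 96, 97, 95, 96, 97, 96, 96, 97, 97], reappears at step 12: the system is in a cycle of period 2 from step 10 on.  Therefore the state at step 3199 equals the state at step 10 + ((3199 - 10) mod 2) = 11, which is [92, 92, 92, 93, 94, 93, 92, 93, 92, 92, 92, 93, 92, 92].

Derivation:
t=0: [142, 140, 11, 20, 28, 135, 103, 60, 110, 79, 128, 108, 68, 53]
t=1: [71, 66, 84, 104, 116, 72, 79, 91, 82, 88, 73, 81, 81, 69]
t=2: [109, 100, 104, 89, 82, 107, 107, 94, 104, 103, 110, 103, 104, 101]
t=3: [83, 88, 85, 97, 101, 86, 84, 95, 86, 86, 82, 88, 86, 88]
t=4: [103, 100, 102, 93, 90, 100, 103, 94, 101, 102, 103, 99, 102, 100]
t=5: [87, 89, 88, 95, 96, 90, 87, 94, 89, 88, 87, 91, 88, 89]
t=6: [100, 99, 100, 94, 93, 97, 100, 95, 98, 100, 100, 97, 100, 99]
t=7: [90, 90, 90, 94, 95, 92, 90, 94, 91, 90, 90, 92, 90, 90]
t=8: [98, 98, 97, 95, 94, 96, 98, 95, 97, 98, 97, 96, 98, 98]
t=9: [91, 91, 91, 94, 94, 93, 91, 94, 92, 91, 92, 93, 91, 91]
t=10: [97, 97, 97, 95, 95, 96, 97, 95, 96, 97, 96, 96, 97, 97]
t=11: [92, 92, 92, 93, 94, 93, 92, 93, 92, 92, 92, 93, 92, 92]
t=12: [97, 97, 97, 95, 95, 96, 97, 95, 96, 97, 96, 96, 97, 97]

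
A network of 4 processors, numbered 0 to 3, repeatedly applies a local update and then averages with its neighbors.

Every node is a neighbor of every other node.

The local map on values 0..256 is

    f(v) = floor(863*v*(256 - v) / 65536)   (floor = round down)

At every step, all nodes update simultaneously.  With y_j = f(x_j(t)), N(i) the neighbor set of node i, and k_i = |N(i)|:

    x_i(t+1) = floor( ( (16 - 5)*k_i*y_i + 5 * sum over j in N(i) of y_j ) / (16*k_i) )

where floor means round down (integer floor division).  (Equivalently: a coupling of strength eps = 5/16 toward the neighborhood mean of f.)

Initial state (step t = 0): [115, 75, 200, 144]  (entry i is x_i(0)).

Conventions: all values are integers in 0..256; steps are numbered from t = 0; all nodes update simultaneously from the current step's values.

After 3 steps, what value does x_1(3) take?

Simulating step by step:
t=0: [115, 75, 200, 144]
t=1: [202, 181, 163, 201]
t=2: [152, 173, 185, 153]
t=3: [202, 191, 181, 201]

Answer: x_1(3) = 191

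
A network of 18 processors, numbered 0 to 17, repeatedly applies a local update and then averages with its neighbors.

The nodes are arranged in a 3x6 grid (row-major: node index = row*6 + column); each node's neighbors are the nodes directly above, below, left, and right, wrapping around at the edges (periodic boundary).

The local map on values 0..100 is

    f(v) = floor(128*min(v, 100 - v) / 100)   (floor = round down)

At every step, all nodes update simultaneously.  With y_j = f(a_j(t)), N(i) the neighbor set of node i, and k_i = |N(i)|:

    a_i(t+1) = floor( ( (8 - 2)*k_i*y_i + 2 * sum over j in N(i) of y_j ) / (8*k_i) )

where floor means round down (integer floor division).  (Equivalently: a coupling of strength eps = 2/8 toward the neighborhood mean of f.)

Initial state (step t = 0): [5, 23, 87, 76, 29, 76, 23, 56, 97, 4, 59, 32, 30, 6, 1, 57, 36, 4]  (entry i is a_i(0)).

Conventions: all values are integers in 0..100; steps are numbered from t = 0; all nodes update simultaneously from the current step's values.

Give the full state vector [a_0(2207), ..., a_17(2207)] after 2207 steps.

Simulating step by step:
t=0: [5, 23, 87, 76, 29, 76, 23, 56, 97, 4, 59, 32, 30, 6, 1, 57, 36, 4]
t=1: [12, 27, 15, 29, 37, 28, 30, 46, 7, 12, 47, 37, 31, 13, 5, 46, 43, 13]
t=2: [20, 32, 19, 36, 46, 34, 38, 49, 12, 21, 55, 44, 34, 20, 10, 50, 52, 23]
t=3: [29, 38, 25, 45, 56, 42, 47, 54, 19, 30, 55, 53, 40, 28, 17, 57, 58, 34]
t=4: [41, 46, 33, 54, 55, 52, 57, 53, 27, 40, 55, 58, 49, 37, 24, 51, 52, 45]
t=5: [53, 56, 42, 56, 57, 59, 55, 57, 36, 51, 56, 54, 59, 48, 34, 59, 60, 57]
t=6: [58, 56, 52, 55, 54, 53, 56, 55, 47, 59, 56, 57, 53, 58, 45, 52, 51, 54]
t=7: [54, 56, 60, 57, 58, 59, 56, 56, 59, 53, 56, 55, 58, 54, 57, 60, 61, 58]
t=8: [57, 55, 51, 54, 53, 52, 56, 55, 52, 58, 55, 56, 53, 57, 54, 51, 50, 52]
t=9: [55, 57, 61, 58, 60, 60, 56, 57, 60, 54, 57, 56, 59, 55, 58, 61, 63, 60]
t=10: [56, 54, 50, 52, 51, 51, 55, 54, 51, 56, 54, 55, 52, 56, 52, 49, 48, 51]
t=11: [56, 58, 63, 61, 61, 61, 57, 58, 61, 57, 58, 57, 60, 56, 61, 61, 61, 61]
t=12: [55, 53, 47, 49, 49, 49, 54, 53, 49, 53, 52, 54, 51, 54, 49, 49, 49, 49]
t=13: [57, 59, 60, 61, 61, 61, 58, 59, 61, 60, 60, 58, 61, 58, 61, 61, 61, 61]
t=14: [53, 52, 50, 49, 49, 49, 52, 51, 49, 50, 50, 52, 49, 52, 49, 49, 49, 49]
t=15: [60, 61, 63, 62, 62, 61, 61, 61, 62, 63, 63, 61, 61, 61, 62, 62, 62, 61]
t=16: [50, 49, 47, 47, 48, 49, 49, 48, 47, 47, 47, 48, 49, 48, 48, 47, 48, 48]
t=17: [63, 61, 60, 60, 60, 61, 62, 61, 60, 60, 60, 61, 62, 61, 60, 60, 60, 61]
t=18: [47, 49, 50, 51, 50, 49, 48, 49, 50, 51, 50, 49, 48, 49, 50, 51, 50, 49]
t=19: [60, 62, 63, 62, 63, 62, 61, 62, 63, 62, 63, 62, 61, 62, 63, 62, 63, 62]
t=20: [50, 48, 47, 47, 47, 48, 49, 48, 47, 47, 47, 48, 49, 48, 47, 47, 47, 48]
t=21: [63, 61, 60, 60, 60, 61, 62, 61, 60, 60, 60, 61, 62, 61, 60, 60, 60, 61]

Answer: [60, 62, 63, 62, 63, 62, 61, 62, 63, 62, 63, 62, 61, 62, 63, 62, 63, 62]
Key observation: The state at step 17, [63, 61, 60, 60, 60, 61, 62, 61, 60, 60, 60, 61, 62, 61, 60, 60, 60, 61], reappears at step 21: the system is in a cycle of period 4 from step 17 on.  Therefore the state at step 2207 equals the state at step 17 + ((2207 - 17) mod 4) = 19, which is [60, 62, 63, 62, 63, 62, 61, 62, 63, 62, 63, 62, 61, 62, 63, 62, 63, 62].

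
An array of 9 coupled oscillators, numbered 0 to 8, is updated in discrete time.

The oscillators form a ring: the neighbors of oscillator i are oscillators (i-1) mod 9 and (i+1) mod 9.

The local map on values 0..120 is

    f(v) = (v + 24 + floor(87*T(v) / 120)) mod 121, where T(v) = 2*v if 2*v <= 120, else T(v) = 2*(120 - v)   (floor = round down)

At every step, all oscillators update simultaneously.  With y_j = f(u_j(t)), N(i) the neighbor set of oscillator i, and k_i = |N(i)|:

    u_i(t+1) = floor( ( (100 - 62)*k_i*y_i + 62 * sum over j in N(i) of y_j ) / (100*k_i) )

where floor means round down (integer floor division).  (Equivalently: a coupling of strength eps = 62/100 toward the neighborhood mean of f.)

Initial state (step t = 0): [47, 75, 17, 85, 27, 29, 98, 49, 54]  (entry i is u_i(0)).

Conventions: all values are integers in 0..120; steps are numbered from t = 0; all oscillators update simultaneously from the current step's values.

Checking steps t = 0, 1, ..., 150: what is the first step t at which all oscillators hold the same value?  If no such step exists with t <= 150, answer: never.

Answer: never
Key observation: The state at step 20 reappears at step 24 — the system is in a cycle of period 4 from step 20 on.  No step 0..24 is synchronized, and the cycle repeats forever, so no step up to 150 (or ever) has all oscillators equal.

Derivation:
t=0: [47, 75, 17, 85, 27, 29, 98, 49, 54]  (not all equal)
t=1: [31, 42, 49, 62, 75, 73, 48, 29, 26]  (not all equal)
t=2: [66, 39, 25, 39, 45, 36, 50, 69, 93]  (not all equal)
t=3: [65, 86, 106, 75, 76, 54, 58, 35, 41]  (not all equal)
t=4: [30, 38, 36, 38, 40, 40, 61, 56, 49]  (not all equal)
t=5: [80, 109, 115, 79, 36, 15, 31, 37, 51]  (not all equal)
t=6: [32, 30, 30, 58, 73, 88, 91, 82, 58]  (not all equal)
t=7: [82, 98, 80, 60, 42, 38, 37, 40, 61]  (not all equal)
t=8: [40, 37, 41, 33, 53, 81, 79, 50, 31]  (not all equal)
t=9: [66, 44, 68, 50, 56, 37, 35, 52, 45]  (not all equal)
t=10: [24, 32, 28, 36, 58, 89, 86, 49, 28]  (not all equal)
t=11: [91, 92, 101, 85, 62, 39, 32, 49, 67]  (not all equal)
t=12: [38, 34, 34, 39, 67, 92, 82, 54, 35]  (not all equal)
t=13: [111, 110, 110, 92, 65, 39, 36, 59, 88]  (not all equal)
t=14: [30, 27, 29, 36, 65, 94, 94, 64, 37]  (not all equal)
t=15: [100, 93, 98, 86, 63, 38, 38, 64, 88]  (not all equal)
t=16: [34, 33, 34, 39, 66, 95, 95, 65, 38]  (not all equal)
t=17: [109, 105, 109, 92, 65, 38, 38, 64, 92]  (not all equal)
t=18: [30, 27, 30, 36, 64, 95, 95, 65, 36]  (not all equal)
t=19: [99, 94, 99, 87, 63, 38, 38, 63, 87]  (not all equal)
t=20: [34, 32, 34, 38, 65, 95, 95, 65, 38]  (not all equal)
t=21: [108, 105, 108, 92, 64, 38, 38, 64, 92]  (not all equal)
t=22: [30, 28, 30, 36, 65, 95, 95, 65, 36]  (not all equal)
t=23: [100, 95, 100, 87, 63, 38, 38, 63, 87]  (not all equal)
t=24: [34, 32, 34, 38, 65, 95, 95, 65, 38]  (not all equal)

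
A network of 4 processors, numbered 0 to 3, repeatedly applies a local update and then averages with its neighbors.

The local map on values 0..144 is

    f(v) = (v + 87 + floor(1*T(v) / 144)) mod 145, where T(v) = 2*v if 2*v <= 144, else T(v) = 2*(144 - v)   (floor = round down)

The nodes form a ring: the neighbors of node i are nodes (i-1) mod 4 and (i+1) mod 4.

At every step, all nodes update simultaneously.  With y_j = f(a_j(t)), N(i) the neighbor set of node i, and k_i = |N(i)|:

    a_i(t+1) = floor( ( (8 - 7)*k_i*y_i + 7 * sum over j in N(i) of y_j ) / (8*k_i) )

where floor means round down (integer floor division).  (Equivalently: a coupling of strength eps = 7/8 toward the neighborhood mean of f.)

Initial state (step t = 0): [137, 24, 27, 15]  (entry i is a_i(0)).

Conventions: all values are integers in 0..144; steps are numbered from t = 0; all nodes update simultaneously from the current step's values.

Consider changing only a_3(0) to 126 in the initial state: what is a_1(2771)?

Answer: a_1(2771) = 90
Key observation: The state at step 6, [90, 90, 90, 90], reappears at step 11: the system is in a cycle of period 5 from step 6 on.  Therefore the state at step 2771 equals the state at step 6 + ((2771 - 6) mod 5) = 6, which is [90, 90, 90, 90].

Derivation:
t=0: [137, 24, 27, 126]
t=1: [88, 98, 92, 92]
t=2: [36, 33, 36, 32]
t=3: [119, 122, 119, 122]
t=4: [63, 61, 63, 61]
t=5: [3, 4, 3, 4]
t=6: [90, 90, 90, 90]
t=7: [32, 32, 32, 32]
t=8: [119, 119, 119, 119]
t=9: [61, 61, 61, 61]
t=10: [3, 3, 3, 3]
t=11: [90, 90, 90, 90]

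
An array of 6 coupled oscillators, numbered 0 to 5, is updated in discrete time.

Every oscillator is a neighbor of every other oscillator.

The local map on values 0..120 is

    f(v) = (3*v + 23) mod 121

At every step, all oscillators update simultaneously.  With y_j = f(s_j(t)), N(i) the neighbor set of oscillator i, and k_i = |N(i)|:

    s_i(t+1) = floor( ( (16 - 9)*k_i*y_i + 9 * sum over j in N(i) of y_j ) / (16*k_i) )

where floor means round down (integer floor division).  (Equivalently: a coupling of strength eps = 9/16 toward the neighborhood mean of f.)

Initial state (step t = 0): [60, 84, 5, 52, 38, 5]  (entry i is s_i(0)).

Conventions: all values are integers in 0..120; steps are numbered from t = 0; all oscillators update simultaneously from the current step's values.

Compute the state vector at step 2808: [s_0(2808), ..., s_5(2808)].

Simulating step by step:
t=0: [60, 84, 5, 52, 38, 5]
t=1: [56, 40, 42, 48, 35, 42]
t=2: [45, 29, 31, 37, 24, 31]
t=3: [66, 90, 92, 59, 85, 92]
t=4: [75, 59, 61, 68, 54, 61]
t=5: [49, 73, 75, 82, 68, 75]
t=6: [37, 21, 23, 30, 56, 23]
t=7: [56, 80, 82, 89, 75, 82]
t=8: [45, 29, 31, 37, 24, 31]

Answer: [37, 21, 23, 30, 56, 23]
Key observation: The state at step 2, [45, 29, 31, 37, 24, 31], reappears at step 8: the system is in a cycle of period 6 from step 2 on.  Therefore the state at step 2808 equals the state at step 2 + ((2808 - 2) mod 6) = 6, which is [37, 21, 23, 30, 56, 23].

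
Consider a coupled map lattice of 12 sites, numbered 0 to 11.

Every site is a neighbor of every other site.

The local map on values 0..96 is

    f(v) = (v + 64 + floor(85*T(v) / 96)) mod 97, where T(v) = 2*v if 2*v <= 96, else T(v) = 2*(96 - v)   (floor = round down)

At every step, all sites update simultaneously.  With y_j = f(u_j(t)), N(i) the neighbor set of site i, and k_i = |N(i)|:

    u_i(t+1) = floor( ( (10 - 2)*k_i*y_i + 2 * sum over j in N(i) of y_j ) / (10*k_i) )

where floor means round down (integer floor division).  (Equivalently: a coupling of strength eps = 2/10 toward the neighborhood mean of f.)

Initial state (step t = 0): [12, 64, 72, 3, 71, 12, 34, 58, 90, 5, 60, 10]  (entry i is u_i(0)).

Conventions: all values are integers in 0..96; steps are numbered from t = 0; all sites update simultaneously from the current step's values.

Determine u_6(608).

Answer: u_6(608) = 77
Key observation: The state at step 8, [47, 77, 77, 77, 77, 47, 77, 77, 77, 77, 77, 77], reappears at step 12: the system is in a cycle of period 4 from step 8 on.  Therefore the state at step 608 equals the state at step 8 + ((608 - 8) mod 4) = 8, which is [47, 77, 77, 77, 77, 47, 77, 77, 77, 77, 77, 77].

Derivation:
t=0: [12, 64, 72, 3, 71, 12, 34, 58, 90, 5, 60, 10]
t=1: [14, 82, 77, 70, 78, 14, 62, 86, 66, 74, 84, 85]
t=2: [18, 71, 74, 79, 73, 18, 83, 69, 81, 76, 70, 69]
t=3: [27, 79, 76, 74, 77, 27, 72, 79, 72, 75, 79, 79]
t=4: [47, 75, 76, 77, 75, 47, 78, 75, 78, 77, 75, 75]
t=5: [14, 75, 75, 74, 75, 14, 73, 75, 73, 74, 75, 75]
t=6: [18, 76, 76, 76, 76, 18, 77, 76, 77, 76, 76, 76]
t=7: [27, 75, 75, 75, 75, 27, 74, 75, 74, 75, 75, 75]
t=8: [47, 77, 77, 77, 77, 47, 77, 77, 77, 77, 77, 77]
t=9: [14, 74, 74, 74, 74, 14, 74, 74, 74, 74, 74, 74]
t=10: [18, 76, 76, 76, 76, 18, 76, 76, 76, 76, 76, 76]
t=11: [27, 75, 75, 75, 75, 27, 75, 75, 75, 75, 75, 75]
t=12: [47, 77, 77, 77, 77, 47, 77, 77, 77, 77, 77, 77]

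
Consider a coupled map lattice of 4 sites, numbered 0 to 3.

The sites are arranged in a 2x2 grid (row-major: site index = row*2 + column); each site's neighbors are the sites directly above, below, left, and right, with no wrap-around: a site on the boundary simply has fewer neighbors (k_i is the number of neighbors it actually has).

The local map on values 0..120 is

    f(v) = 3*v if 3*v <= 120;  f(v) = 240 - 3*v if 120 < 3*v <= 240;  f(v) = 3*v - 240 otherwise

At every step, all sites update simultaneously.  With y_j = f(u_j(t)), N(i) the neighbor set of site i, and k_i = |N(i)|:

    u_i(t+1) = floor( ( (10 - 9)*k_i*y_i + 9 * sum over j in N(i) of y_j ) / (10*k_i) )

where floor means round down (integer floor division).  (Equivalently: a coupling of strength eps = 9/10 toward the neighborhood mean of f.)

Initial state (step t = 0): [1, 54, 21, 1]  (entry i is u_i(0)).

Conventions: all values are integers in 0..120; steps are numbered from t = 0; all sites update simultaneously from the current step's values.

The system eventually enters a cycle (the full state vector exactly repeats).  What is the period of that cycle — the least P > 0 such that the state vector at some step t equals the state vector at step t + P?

Answer: 4
Key observation: The state at step 9, [108, 108, 108, 108], reappears at step 13 — and no state repeats earlier — so the cycle the system enters has period 4.

Derivation:
t=0: [1, 54, 21, 1]
t=1: [63, 10, 9, 63]
t=2: [30, 48, 48, 30]
t=3: [95, 90, 90, 95]
t=4: [31, 43, 43, 31]
t=5: [109, 94, 94, 109]
t=6: [46, 82, 82, 46]
t=7: [15, 92, 92, 15]
t=8: [36, 44, 44, 36]
t=9: [108, 108, 108, 108]
t=10: [84, 84, 84, 84]
t=11: [12, 12, 12, 12]
t=12: [36, 36, 36, 36]
t=13: [108, 108, 108, 108]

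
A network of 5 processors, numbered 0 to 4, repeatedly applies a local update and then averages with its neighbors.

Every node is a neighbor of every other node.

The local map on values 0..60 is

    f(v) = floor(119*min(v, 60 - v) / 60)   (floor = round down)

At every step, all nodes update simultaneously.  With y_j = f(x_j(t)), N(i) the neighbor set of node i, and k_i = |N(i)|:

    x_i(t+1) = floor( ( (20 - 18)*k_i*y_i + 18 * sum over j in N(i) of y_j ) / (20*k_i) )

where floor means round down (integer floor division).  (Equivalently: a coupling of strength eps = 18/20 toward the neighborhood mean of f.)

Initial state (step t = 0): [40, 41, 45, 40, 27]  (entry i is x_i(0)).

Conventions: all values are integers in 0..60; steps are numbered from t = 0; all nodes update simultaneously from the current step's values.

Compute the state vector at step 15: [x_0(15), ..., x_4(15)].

Answer: [21, 21, 21, 21, 21]

Derivation:
t=0: [40, 41, 45, 40, 27]
t=1: [39, 39, 40, 39, 37]
t=2: [41, 41, 41, 41, 40]
t=3: [37, 37, 37, 37, 37]
t=4: [45, 45, 45, 45, 45]
t=5: [29, 29, 29, 29, 29]
t=6: [57, 57, 57, 57, 57]
t=7: [5, 5, 5, 5, 5]
t=8: [9, 9, 9, 9, 9]
t=9: [17, 17, 17, 17, 17]
t=10: [33, 33, 33, 33, 33]
t=11: [53, 53, 53, 53, 53]
t=12: [13, 13, 13, 13, 13]
t=13: [25, 25, 25, 25, 25]
t=14: [49, 49, 49, 49, 49]
t=15: [21, 21, 21, 21, 21]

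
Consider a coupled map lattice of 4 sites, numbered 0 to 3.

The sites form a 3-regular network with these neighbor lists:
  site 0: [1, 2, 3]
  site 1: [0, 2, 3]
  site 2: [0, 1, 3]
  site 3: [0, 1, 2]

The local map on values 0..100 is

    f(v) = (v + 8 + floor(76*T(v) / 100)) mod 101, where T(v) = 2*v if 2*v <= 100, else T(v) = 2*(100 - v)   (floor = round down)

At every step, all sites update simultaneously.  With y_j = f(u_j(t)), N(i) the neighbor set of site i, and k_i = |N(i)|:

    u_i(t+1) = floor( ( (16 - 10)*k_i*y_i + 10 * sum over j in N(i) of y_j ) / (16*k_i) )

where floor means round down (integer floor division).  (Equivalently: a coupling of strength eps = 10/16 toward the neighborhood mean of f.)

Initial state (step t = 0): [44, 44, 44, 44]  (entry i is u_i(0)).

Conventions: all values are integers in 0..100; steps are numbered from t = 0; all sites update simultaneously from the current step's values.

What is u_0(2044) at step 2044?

Answer: u_0(2044) = 78
Key observation: The state at step 11, [15, 15, 15, 15], reappears at step 23: the system is in a cycle of period 12 from step 11 on.  Therefore the state at step 2044 equals the state at step 11 + ((2044 - 11) mod 12) = 16, which is [78, 78, 78, 78].

Derivation:
t=0: [44, 44, 44, 44]
t=1: [17, 17, 17, 17]
t=2: [50, 50, 50, 50]
t=3: [33, 33, 33, 33]
t=4: [91, 91, 91, 91]
t=5: [11, 11, 11, 11]
t=6: [35, 35, 35, 35]
t=7: [96, 96, 96, 96]
t=8: [9, 9, 9, 9]
t=9: [30, 30, 30, 30]
t=10: [83, 83, 83, 83]
t=11: [15, 15, 15, 15]
t=12: [45, 45, 45, 45]
t=13: [20, 20, 20, 20]
t=14: [58, 58, 58, 58]
t=15: [28, 28, 28, 28]
t=16: [78, 78, 78, 78]
t=17: [18, 18, 18, 18]
t=18: [53, 53, 53, 53]
t=19: [31, 31, 31, 31]
t=20: [86, 86, 86, 86]
t=21: [14, 14, 14, 14]
t=22: [43, 43, 43, 43]
t=23: [15, 15, 15, 15]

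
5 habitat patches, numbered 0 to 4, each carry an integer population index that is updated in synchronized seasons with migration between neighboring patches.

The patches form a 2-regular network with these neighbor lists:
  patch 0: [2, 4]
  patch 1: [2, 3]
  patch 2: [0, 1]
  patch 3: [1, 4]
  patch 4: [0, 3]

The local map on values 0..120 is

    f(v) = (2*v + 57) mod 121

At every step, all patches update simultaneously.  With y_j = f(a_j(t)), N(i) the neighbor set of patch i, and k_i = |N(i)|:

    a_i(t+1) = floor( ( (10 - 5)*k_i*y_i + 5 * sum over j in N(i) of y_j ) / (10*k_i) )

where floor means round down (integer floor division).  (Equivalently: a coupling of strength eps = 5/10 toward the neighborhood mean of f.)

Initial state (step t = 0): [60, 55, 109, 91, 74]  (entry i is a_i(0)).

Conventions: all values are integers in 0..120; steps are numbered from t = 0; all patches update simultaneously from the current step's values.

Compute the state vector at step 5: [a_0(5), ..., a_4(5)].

Simulating step by step:
t=0: [60, 55, 109, 91, 74]
t=1: [57, 60, 42, 91, 85]
t=2: [56, 62, 36, 99, 95]
t=3: [27, 35, 31, 22, 17]
t=4: [108, 58, 88, 74, 98]
t=5: [46, 75, 76, 57, 34]

Answer: [46, 75, 76, 57, 34]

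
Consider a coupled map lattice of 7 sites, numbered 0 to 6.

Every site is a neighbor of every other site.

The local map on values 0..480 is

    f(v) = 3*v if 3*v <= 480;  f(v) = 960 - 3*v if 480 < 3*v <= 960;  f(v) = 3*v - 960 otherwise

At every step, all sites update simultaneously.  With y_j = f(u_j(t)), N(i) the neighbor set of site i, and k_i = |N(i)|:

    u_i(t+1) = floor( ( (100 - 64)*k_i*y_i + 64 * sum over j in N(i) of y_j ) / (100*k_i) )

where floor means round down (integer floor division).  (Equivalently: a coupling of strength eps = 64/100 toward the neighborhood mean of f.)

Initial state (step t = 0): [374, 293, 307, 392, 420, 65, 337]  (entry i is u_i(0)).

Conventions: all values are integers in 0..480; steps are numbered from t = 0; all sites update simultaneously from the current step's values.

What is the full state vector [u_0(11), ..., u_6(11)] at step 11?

Simulating step by step:
t=0: [374, 293, 307, 392, 420, 65, 337]
t=1: [152, 131, 121, 166, 187, 160, 124]
t=2: [427, 411, 403, 429, 413, 433, 406]
t=3: [299, 287, 281, 301, 288, 304, 283]
t=4: [79, 88, 92, 77, 87, 75, 91]
t=5: [248, 255, 258, 247, 254, 245, 257]
t=6: [207, 201, 199, 207, 202, 209, 200]
t=7: [346, 351, 352, 346, 350, 345, 352]
t=8: [84, 88, 88, 84, 87, 83, 88]
t=9: [256, 259, 259, 256, 258, 255, 259]
t=10: [188, 186, 186, 188, 187, 189, 186]
t=11: [397, 399, 399, 397, 398, 397, 399]

Answer: [397, 399, 399, 397, 398, 397, 399]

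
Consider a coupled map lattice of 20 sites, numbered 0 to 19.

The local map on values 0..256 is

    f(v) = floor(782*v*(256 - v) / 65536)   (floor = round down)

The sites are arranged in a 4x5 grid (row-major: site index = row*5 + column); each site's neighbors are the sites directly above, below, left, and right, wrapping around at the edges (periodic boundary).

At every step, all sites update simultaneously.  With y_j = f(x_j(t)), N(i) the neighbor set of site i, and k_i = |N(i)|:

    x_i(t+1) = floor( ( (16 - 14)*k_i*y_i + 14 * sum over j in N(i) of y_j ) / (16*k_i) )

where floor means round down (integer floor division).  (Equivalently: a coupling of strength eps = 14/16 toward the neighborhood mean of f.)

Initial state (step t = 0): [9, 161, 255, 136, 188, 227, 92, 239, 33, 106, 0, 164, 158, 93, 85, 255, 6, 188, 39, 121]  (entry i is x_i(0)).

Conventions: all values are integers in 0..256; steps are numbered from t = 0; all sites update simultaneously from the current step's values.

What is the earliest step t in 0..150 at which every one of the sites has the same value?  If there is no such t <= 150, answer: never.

Answer: 12
Key observation: Synchronization is absorbing here: once all sites are equal they stay equal, and step 12 is the first all-equal step.

Derivation:
t=0: [9, 161, 255, 136, 188, 227, 92, 239, 33, 106, 0, 164, 158, 93, 85, 255, 6, 188, 39, 121]  (not all equal)
t=1: [94, 72, 126, 99, 150, 96, 129, 105, 144, 130, 94, 105, 145, 141, 144, 52, 115, 85, 170, 117]  (not all equal)
t=2: [166, 186, 178, 187, 188, 187, 181, 192, 190, 189, 173, 190, 186, 188, 190, 179, 165, 186, 184, 173]  (not all equal)
t=3: [158, 168, 153, 155, 161, 163, 152, 156, 150, 150, 155, 164, 151, 152, 159, 173, 158, 163, 157, 157]  (not all equal)
t=4: [178, 184, 182, 186, 185, 185, 181, 188, 187, 184, 179, 185, 184, 186, 186, 183, 177, 185, 184, 181]  (not all equal)
t=5: [158, 162, 155, 156, 159, 161, 156, 157, 154, 155, 157, 161, 155, 155, 158, 163, 158, 159, 156, 157]  (not all equal)
t=6: [182, 184, 184, 185, 185, 184, 182, 186, 185, 184, 182, 184, 184, 185, 185, 183, 182, 185, 185, 183]  (not all equal)
t=7: [158, 159, 156, 156, 157, 159, 157, 157, 156, 156, 158, 159, 156, 156, 157, 159, 158, 157, 156, 157]  (not all equal)
t=8: [184, 184, 185, 185, 185, 184, 184, 185, 185, 185, 184, 184, 185, 185, 185, 184, 184, 185, 185, 185]  (not all equal)
t=9: [157, 157, 156, 156, 156, 157, 157, 156, 156, 156, 157, 157, 156, 156, 156, 157, 157, 156, 156, 156]  (not all equal)
t=10: [185, 185, 185, 186, 185, 185, 185, 185, 186, 185, 185, 185, 185, 186, 185, 185, 185, 185, 186, 185]  (not all equal)
t=11: [156, 156, 155, 155, 155, 156, 156, 155, 155, 155, 156, 156, 155, 155, 155, 156, 156, 155, 155, 155]  (not all equal)
t=12: [186, 186, 186, 186, 186, 186, 186, 186, 186, 186, 186, 186, 186, 186, 186, 186, 186, 186, 186, 186]  (all equal)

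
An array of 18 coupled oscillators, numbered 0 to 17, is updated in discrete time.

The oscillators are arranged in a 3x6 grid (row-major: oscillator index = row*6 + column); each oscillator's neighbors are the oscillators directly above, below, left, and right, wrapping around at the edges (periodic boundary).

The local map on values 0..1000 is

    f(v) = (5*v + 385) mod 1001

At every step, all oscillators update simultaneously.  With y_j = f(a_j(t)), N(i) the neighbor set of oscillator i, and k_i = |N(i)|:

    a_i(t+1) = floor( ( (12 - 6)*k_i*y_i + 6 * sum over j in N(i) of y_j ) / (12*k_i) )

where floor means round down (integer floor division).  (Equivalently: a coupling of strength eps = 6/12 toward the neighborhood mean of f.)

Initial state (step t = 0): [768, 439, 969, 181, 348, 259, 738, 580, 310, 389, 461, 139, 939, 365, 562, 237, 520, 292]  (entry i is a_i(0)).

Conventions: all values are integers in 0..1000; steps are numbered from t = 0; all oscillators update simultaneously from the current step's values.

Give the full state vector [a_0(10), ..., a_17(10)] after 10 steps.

Answer: [423, 438, 615, 578, 703, 300, 474, 239, 342, 430, 645, 426, 435, 523, 685, 594, 660, 308]

Derivation:
t=0: [768, 439, 969, 181, 348, 259, 738, 580, 310, 389, 461, 139, 939, 365, 562, 237, 520, 292]
t=1: [285, 406, 361, 300, 391, 497, 117, 364, 595, 474, 533, 324, 205, 244, 338, 508, 769, 649]
t=2: [737, 432, 309, 717, 422, 656, 663, 394, 330, 652, 188, 315, 580, 439, 295, 703, 354, 501]
t=3: [306, 512, 764, 853, 509, 631, 556, 407, 364, 598, 442, 800, 419, 543, 734, 776, 401, 701]
t=4: [722, 675, 330, 543, 734, 657, 354, 384, 231, 398, 555, 462, 496, 284, 120, 312, 527, 666]
t=5: [801, 645, 313, 223, 142, 639, 432, 433, 481, 403, 220, 557, 764, 765, 782, 656, 241, 636]
t=6: [434, 564, 747, 512, 315, 439, 434, 542, 667, 503, 398, 354, 312, 308, 471, 553, 519, 472]
t=7: [561, 311, 383, 736, 838, 590, 494, 345, 589, 721, 560, 357, 818, 709, 607, 518, 766, 703]
t=8: [417, 659, 367, 384, 383, 393, 543, 434, 389, 686, 333, 367, 593, 705, 524, 696, 433, 596]
t=9: [417, 606, 272, 425, 304, 342, 246, 527, 362, 598, 258, 215, 402, 650, 290, 639, 470, 363]
t=10: [423, 438, 615, 578, 703, 300, 474, 239, 342, 430, 645, 426, 435, 523, 685, 594, 660, 308]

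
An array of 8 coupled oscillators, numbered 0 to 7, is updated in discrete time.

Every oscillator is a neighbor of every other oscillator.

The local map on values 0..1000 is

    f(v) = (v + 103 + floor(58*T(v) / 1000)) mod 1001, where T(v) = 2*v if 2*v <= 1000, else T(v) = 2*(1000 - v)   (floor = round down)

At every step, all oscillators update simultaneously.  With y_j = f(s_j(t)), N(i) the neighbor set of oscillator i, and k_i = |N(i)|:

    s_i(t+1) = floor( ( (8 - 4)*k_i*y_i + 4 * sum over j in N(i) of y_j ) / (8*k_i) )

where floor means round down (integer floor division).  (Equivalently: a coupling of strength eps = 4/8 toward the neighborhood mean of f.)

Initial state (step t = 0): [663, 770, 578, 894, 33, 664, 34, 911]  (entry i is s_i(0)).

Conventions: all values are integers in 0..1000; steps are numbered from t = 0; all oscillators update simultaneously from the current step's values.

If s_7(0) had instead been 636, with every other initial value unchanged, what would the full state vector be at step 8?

Answer: [413, 413, 413, 413, 413, 413, 413, 413]
Key observation: This trace re-runs the system from the modified initial state.

Derivation:
t=0: [663, 770, 578, 894, 33, 664, 34, 636]
t=1: [652, 692, 620, 311, 367, 652, 367, 642]
t=2: [729, 744, 717, 581, 608, 729, 608, 725]
t=3: [838, 843, 833, 782, 792, 838, 792, 836]
t=4: [949, 951, 948, 928, 932, 949, 932, 949]
t=5: [52, 53, 52, 45, 46, 52, 46, 52]
t=6: [159, 159, 159, 156, 156, 159, 156, 159]
t=7: [279, 279, 279, 278, 278, 279, 278, 279]
t=8: [413, 413, 413, 413, 413, 413, 413, 413]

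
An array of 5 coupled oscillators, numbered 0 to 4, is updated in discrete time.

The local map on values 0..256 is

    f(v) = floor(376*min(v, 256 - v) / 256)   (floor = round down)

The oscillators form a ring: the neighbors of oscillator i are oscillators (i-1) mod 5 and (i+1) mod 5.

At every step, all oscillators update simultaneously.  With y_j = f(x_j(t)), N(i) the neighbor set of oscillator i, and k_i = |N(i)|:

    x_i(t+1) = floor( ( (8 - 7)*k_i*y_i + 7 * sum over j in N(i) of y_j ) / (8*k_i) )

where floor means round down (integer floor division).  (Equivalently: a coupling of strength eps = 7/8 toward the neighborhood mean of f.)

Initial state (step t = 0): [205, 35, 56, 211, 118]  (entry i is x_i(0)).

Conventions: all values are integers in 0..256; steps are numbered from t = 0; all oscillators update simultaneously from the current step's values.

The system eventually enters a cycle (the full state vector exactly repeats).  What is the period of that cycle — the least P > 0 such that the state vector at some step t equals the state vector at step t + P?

Simulating step by step:
t=0: [205, 35, 56, 211, 118]
t=1: [107, 74, 61, 119, 82]
t=2: [119, 121, 134, 113, 159]
t=3: [161, 176, 172, 161, 166]
t=4: [126, 129, 127, 128, 138]
t=5: [180, 185, 186, 180, 184]
t=6: [105, 106, 106, 104, 110]
t=7: [157, 154, 153, 157, 154]
t=8: [148, 148, 147, 149, 145]
t=9: [160, 158, 157, 160, 158]
t=10: [142, 143, 142, 143, 141]
t=11: [166, 166, 165, 167, 166]
t=12: [132, 132, 131, 132, 131]
t=13: [182, 182, 182, 182, 182]
t=14: [108, 108, 108, 108, 108]
t=15: [158, 158, 158, 158, 158]
t=16: [143, 143, 143, 143, 143]
t=17: [165, 165, 165, 165, 165]
t=18: [133, 133, 133, 133, 133]
t=19: [180, 180, 180, 180, 180]
t=20: [111, 111, 111, 111, 111]
t=21: [163, 163, 163, 163, 163]
t=22: [136, 136, 136, 136, 136]
t=23: [176, 176, 176, 176, 176]
t=24: [117, 117, 117, 117, 117]
t=25: [171, 171, 171, 171, 171]
t=26: [124, 124, 124, 124, 124]
t=27: [182, 182, 182, 182, 182]

Answer: 14
Key observation: The state at step 13, [182, 182, 182, 182, 182], reappears at step 27 — and no state repeats earlier — so the cycle the system enters has period 14.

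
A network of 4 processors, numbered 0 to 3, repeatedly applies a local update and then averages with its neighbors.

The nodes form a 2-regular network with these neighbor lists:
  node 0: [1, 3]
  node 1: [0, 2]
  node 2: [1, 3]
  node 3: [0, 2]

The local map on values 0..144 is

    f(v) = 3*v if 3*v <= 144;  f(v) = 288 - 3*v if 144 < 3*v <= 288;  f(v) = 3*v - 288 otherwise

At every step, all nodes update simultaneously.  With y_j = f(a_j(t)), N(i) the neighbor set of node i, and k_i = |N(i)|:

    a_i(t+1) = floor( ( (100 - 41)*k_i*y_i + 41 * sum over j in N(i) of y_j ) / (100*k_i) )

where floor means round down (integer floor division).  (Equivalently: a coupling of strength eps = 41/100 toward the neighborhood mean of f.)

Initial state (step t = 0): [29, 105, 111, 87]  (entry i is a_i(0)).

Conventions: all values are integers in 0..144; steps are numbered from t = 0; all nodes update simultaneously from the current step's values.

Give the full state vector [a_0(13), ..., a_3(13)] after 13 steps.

Answer: [29, 49, 57, 49]

Derivation:
t=0: [29, 105, 111, 87]
t=1: [62, 42, 37, 42]
t=2: [111, 118, 117, 118]
t=3: [53, 61, 64, 61]
t=4: [119, 108, 99, 108]
t=5: [55, 37, 20, 37]
t=6: [118, 103, 80, 103]
t=7: [47, 35, 36, 35]
t=8: [126, 112, 106, 112]
t=9: [72, 52, 37, 52]
t=10: [96, 115, 119, 115]
t=11: [23, 47, 64, 47]
t=12: [98, 117, 114, 117]
t=13: [29, 49, 57, 49]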